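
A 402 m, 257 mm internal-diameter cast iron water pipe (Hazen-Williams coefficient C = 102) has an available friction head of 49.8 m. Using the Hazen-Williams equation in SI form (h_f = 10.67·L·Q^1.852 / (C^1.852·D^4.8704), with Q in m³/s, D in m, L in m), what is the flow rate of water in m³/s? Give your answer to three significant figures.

Rearranging: Q = [h_f·C^1.852·D^4.8704 / (10.67·L)]^(1/1.852)
Q = [49.8·102^1.852·0.257^4.8704 / (10.67·402)]^0.540 = 0.2582 m³/s

Q ≈ 0.258 m³/s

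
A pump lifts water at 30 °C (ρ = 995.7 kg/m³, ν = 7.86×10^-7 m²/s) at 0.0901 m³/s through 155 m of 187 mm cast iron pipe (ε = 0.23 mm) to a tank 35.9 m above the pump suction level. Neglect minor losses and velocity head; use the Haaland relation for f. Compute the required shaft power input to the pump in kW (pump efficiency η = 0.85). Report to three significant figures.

P_shaft ≈ 47.1 kW

V = 4Q/(πD²) = 3.281 m/s; Re = 7.80×10^5; ε/D = 0.00123; f = 0.02100
h_f = f(L/D)V²/2g = 9.547 m
Total head H = z + h_f = 35.9 + 9.547 = 45.45 m
P_hyd = ρgQH = 995.7·9.81·0.0901·45.45 = 40.00 kW
P_shaft = P_hyd/η = 40.00/0.85 = 47.06 kW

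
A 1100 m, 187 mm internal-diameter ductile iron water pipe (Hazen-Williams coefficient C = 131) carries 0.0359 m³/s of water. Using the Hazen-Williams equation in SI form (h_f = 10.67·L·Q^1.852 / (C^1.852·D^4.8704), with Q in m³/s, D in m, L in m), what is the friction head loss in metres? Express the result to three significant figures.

h_f ≈ 10.4 m

h_f = 10.67·1100·0.0359^1.852 / (131^1.852·0.187^4.8704) = 10.44 m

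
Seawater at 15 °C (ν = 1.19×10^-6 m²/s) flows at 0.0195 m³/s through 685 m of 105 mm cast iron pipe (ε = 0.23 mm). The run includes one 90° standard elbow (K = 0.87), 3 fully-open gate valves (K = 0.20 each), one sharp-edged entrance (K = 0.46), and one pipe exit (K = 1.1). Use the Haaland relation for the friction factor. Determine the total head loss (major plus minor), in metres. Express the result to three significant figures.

V = 4Q/(πD²) = 2.252 m/s; V²/2g = 0.2585 m
Re = 1.99×10^5, ε/D = 0.00219 → f = 0.02479 (Haaland)
Major: h_f = f(L/D)·V²/2g = 0.02479·6524·0.2585 = 41.80 m
Minor: ΣK = 3.03; h_m = ΣK·V²/2g = 0.7832 m
Total H_L = 41.80 + 0.7832 = 42.59 m

H_L ≈ 42.6 m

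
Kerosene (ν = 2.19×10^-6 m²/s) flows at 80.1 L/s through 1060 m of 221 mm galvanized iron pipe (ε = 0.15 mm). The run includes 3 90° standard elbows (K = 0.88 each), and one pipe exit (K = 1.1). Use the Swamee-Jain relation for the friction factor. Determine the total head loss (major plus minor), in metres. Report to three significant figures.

V = 4Q/(πD²) = 2.088 m/s; V²/2g = 0.2222 m
Re = 2.11×10^5, ε/D = 6.79×10^-4 → f = 0.01974 (Swamee-Jain)
Major: h_f = f(L/D)·V²/2g = 0.01974·4796·0.2222 = 21.04 m
Minor: ΣK = 3.74; h_m = ΣK·V²/2g = 0.8312 m
Total H_L = 21.04 + 0.8312 = 21.87 m

H_L ≈ 21.9 m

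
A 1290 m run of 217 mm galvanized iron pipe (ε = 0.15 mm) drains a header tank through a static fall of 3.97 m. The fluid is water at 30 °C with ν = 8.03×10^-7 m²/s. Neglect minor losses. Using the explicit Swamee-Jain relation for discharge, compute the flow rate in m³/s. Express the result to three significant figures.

Q ≈ 0.0302 m³/s

Swamee-Jain (Type II): Q = -0.965·√(gD⁵h_f/L)·ln[ε/(3.7D) + √(3.17ν²L/(gD³h_f))]
√(gD⁵h_f/L) = √(9.81·0.217⁵·3.97/1290) = 0.003811
ε/(3.7D) = 1.87×10^-4; √(3.17ν²L/(gD³h_f)) = 8.14×10^-5
Q = -0.965·0.003811·ln(2.682×10^-4) = 0.03025 m³/s
Check: V = 0.818 m/s, Re = 2.21×10^5, f = 0.01973, h_f = 4.00 m ≈ 3.97 m ✓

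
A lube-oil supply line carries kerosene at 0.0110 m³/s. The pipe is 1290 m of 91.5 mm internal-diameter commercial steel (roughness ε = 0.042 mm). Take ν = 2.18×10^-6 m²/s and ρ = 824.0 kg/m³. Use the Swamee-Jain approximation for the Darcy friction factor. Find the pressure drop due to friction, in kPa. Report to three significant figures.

Δp ≈ 346 kPa

V = 4Q/(πD²) = 4·0.0110/(π·0.0915²) = 1.673 m/s
Re = VD/ν = 1.673·0.0915/2.18×10^-6 = 7.02×10^4 → turbulent
ε/D = 0.042/91.5 = 4.59×10^-4
Swamee-Jain: f = 0.02128
h_f = f(L/D)V²/(2g) = 0.02128·(1290/0.0915)·1.673²/(2·9.81) = 42.79 m
Δp = ρg·h_f = 824.0·9.81·42.79 = 345.9 kPa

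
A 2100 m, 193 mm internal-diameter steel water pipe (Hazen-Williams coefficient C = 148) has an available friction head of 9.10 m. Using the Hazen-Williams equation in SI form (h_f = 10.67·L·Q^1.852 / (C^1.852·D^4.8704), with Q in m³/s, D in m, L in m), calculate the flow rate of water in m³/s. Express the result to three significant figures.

Rearranging: Q = [h_f·C^1.852·D^4.8704 / (10.67·L)]^(1/1.852)
Q = [9.10·148^1.852·0.193^4.8704 / (10.67·2100)]^0.540 = 0.02886 m³/s

Q ≈ 0.0289 m³/s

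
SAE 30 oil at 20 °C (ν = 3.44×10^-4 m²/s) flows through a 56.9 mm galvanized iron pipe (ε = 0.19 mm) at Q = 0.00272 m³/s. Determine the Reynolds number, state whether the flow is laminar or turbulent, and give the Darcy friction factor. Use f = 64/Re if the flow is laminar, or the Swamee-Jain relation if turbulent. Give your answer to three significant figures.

Re ≈ 177; laminar; f = 64/Re ≈ 0.362

V = 4Q/(πD²) = 1.070 m/s
Re = VD/ν = 1.070·0.0569/3.44×10^-4 = 177
Re < 2300 → laminar → f = 64/Re = 0.3617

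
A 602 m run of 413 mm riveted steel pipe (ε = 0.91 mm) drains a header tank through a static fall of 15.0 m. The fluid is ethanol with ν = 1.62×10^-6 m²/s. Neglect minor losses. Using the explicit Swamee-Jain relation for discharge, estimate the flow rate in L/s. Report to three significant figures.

Swamee-Jain (Type II): Q = -0.965·√(gD⁵h_f/L)·ln[ε/(3.7D) + √(3.17ν²L/(gD³h_f))]
√(gD⁵h_f/L) = √(9.81·0.413⁵·15.0/602) = 0.05419
ε/(3.7D) = 5.96×10^-4; √(3.17ν²L/(gD³h_f)) = 2.20×10^-5
Q = -0.965·0.05419·ln(6.175×10^-4) = 0.3865 m³/s
Check: V = 2.88 m/s, Re = 7.35×10^5, f = 0.02436, h_f = 15.1 m ≈ 15.0 m ✓

Q ≈ 386 L/s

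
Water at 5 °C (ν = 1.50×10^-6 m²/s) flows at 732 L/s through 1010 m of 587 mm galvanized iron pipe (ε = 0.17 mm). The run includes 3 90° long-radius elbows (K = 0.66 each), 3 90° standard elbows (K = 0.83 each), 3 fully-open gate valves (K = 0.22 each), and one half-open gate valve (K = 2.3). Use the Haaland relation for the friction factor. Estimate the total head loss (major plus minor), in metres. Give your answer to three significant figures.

H_L ≈ 12.7 m

V = 4Q/(πD²) = 2.705 m/s; V²/2g = 0.3729 m
Re = 1.06×10^6, ε/D = 2.90×10^-4 → f = 0.01547 (Haaland)
Major: h_f = f(L/D)·V²/2g = 0.01547·1721·0.3729 = 9.928 m
Minor: ΣK = 7.43; h_m = ΣK·V²/2g = 2.771 m
Total H_L = 9.928 + 2.771 = 12.70 m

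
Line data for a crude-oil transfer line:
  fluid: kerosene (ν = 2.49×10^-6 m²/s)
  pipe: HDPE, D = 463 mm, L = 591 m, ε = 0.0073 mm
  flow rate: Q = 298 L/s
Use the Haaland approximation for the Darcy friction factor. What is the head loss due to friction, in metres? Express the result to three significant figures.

h_f ≈ 2.90 m

V = 4Q/(πD²) = 4·0.298/(π·0.463²) = 1.770 m/s
Re = VD/ν = 1.770·0.463/2.49×10^-6 = 3.29×10^5 → turbulent
ε/D = 0.0073/463 = 1.58×10^-5
Haaland: f = 0.01423
h_f = f(L/D)V²/(2g) = 0.01423·(591/0.463)·1.770²/(2·9.81) = 2.901 m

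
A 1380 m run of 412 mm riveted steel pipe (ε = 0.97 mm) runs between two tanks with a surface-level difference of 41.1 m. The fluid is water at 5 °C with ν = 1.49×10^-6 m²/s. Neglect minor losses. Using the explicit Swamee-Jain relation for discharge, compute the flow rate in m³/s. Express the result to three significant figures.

Swamee-Jain (Type II): Q = -0.965·√(gD⁵h_f/L)·ln[ε/(3.7D) + √(3.17ν²L/(gD³h_f))]
√(gD⁵h_f/L) = √(9.81·0.412⁵·41.1/1380) = 0.05889
ε/(3.7D) = 6.36×10^-4; √(3.17ν²L/(gD³h_f)) = 1.86×10^-5
Q = -0.965·0.05889·ln(6.549×10^-4) = 0.4166 m³/s
Check: V = 3.13 m/s, Re = 8.64×10^5, f = 0.02474, h_f = 41.2 m ≈ 41.1 m ✓

Q ≈ 0.417 m³/s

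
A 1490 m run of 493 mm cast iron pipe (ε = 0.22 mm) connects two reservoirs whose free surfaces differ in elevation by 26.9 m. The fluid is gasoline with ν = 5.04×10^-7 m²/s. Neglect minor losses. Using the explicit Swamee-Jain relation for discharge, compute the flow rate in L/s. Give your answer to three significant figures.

Swamee-Jain (Type II): Q = -0.965·√(gD⁵h_f/L)·ln[ε/(3.7D) + √(3.17ν²L/(gD³h_f))]
√(gD⁵h_f/L) = √(9.81·0.493⁵·26.9/1490) = 0.07182
ε/(3.7D) = 1.21×10^-4; √(3.17ν²L/(gD³h_f)) = 6.16×10^-6
Q = -0.965·0.07182·ln(1.268×10^-4) = 0.6219 m³/s
Check: V = 3.26 m/s, Re = 3.19×10^6, f = 0.01652, h_f = 27.0 m ≈ 26.9 m ✓

Q ≈ 622 L/s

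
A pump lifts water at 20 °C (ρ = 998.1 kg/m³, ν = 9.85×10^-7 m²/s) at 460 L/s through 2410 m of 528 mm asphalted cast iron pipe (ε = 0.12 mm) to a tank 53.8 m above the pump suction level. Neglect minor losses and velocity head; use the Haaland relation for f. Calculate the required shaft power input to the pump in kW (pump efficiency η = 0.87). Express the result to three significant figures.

V = 4Q/(πD²) = 2.101 m/s; Re = 1.13×10^6; ε/D = 2.27×10^-4; f = 0.01481
h_f = f(L/D)V²/2g = 15.21 m
Total head H = z + h_f = 53.8 + 15.21 = 69.01 m
P_hyd = ρgQH = 998.1·9.81·0.460·69.01 = 310.8 kW
P_shaft = P_hyd/η = 310.8/0.87 = 357.3 kW

P_shaft ≈ 357 kW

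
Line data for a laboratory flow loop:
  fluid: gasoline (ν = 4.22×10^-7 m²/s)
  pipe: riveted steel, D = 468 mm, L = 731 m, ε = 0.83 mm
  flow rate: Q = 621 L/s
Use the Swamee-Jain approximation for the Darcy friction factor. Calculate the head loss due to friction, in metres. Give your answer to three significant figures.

V = 4Q/(πD²) = 4·0.621/(π·0.468²) = 3.610 m/s
Re = VD/ν = 3.610·0.468/4.22×10^-7 = 4.00×10^6 → turbulent
ε/D = 0.83/468 = 0.00177
Swamee-Jain: f = 0.02277
h_f = f(L/D)V²/(2g) = 0.02277·(731/0.468)·3.610²/(2·9.81) = 23.62 m

h_f ≈ 23.6 m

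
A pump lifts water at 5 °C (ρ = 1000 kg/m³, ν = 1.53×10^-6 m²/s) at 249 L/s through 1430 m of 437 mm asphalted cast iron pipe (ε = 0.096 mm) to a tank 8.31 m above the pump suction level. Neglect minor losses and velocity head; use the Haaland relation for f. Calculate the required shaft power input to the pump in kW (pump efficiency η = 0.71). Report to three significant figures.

V = 4Q/(πD²) = 1.660 m/s; Re = 4.74×10^5; ε/D = 2.20×10^-4; f = 0.01554
h_f = f(L/D)V²/2g = 7.142 m
Total head H = z + h_f = 8.31 + 7.142 = 15.45 m
P_hyd = ρgQH = 1000·9.81·0.249·15.45 = 37.74 kW
P_shaft = P_hyd/η = 37.74/0.71 = 53.16 kW

P_shaft ≈ 53.2 kW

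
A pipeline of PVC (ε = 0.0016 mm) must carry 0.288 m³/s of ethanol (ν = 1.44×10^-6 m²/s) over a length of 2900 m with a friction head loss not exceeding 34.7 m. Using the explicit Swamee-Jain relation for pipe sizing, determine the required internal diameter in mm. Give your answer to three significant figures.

D ≈ 377 mm

Swamee-Jain (Type III): D = 0.66·[ε^1.25·(LQ²/(gh_f))^4.75 + ν·Q^9.4·(L/(gh_f))^5.2]^0.04
LQ²/(gh_f) = 0.7066; L/(gh_f) = 8.519
Term 1 = ε^1.25·(…)^4.75 = 1.09×10^-8; Term 2 = ν·Q^9.4·(…)^5.2 = 8.22×10^-7
D = 0.66·(1.09×10^-8 + 8.22×10^-7)^0.04 = 0.3770 m = 377 mm
Check: V = 2.58 m/s, Re = 6.75×10^5, f = 0.01250, h_f = 32.6 m ≈ 34.7 m ✓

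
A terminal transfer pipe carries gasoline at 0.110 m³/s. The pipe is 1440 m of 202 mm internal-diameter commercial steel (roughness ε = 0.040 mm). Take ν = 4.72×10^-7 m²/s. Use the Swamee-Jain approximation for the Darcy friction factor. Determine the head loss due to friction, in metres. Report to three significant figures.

V = 4Q/(πD²) = 4·0.110/(π·0.202²) = 3.432 m/s
Re = VD/ν = 3.432·0.202/4.72×10^-7 = 1.47×10^6 → turbulent
ε/D = 0.040/202 = 1.98×10^-4
Swamee-Jain: f = 0.01447
h_f = f(L/D)V²/(2g) = 0.01447·(1440/0.202)·3.432²/(2·9.81) = 61.93 m

h_f ≈ 61.9 m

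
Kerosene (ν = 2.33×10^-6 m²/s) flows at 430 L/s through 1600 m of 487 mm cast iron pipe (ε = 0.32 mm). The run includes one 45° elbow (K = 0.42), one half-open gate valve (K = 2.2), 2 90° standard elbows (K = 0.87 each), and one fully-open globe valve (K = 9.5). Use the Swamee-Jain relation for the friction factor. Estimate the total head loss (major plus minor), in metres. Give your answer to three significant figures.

H_L ≈ 20.5 m

V = 4Q/(πD²) = 2.308 m/s; V²/2g = 0.2716 m
Re = 4.82×10^5, ε/D = 6.57×10^-4 → f = 0.01872 (Swamee-Jain)
Major: h_f = f(L/D)·V²/2g = 0.01872·3285·0.2716 = 16.70 m
Minor: ΣK = 13.9; h_m = ΣK·V²/2g = 3.764 m
Total H_L = 16.70 + 3.764 = 20.47 m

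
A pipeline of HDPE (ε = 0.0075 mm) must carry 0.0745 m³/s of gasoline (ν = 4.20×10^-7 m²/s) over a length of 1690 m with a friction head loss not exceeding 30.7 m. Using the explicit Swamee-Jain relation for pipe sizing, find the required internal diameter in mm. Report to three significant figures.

Swamee-Jain (Type III): D = 0.66·[ε^1.25·(LQ²/(gh_f))^4.75 + ν·Q^9.4·(L/(gh_f))^5.2]^0.04
LQ²/(gh_f) = 0.03115; L/(gh_f) = 5.612
Term 1 = ε^1.25·(…)^4.75 = 2.74×10^-14; Term 2 = ν·Q^9.4·(…)^5.2 = 8.26×10^-14
D = 0.66·(2.74×10^-14 + 8.26×10^-14)^0.04 = 0.2001 m = 200 mm
Check: V = 2.37 m/s, Re = 1.13×10^6, f = 0.01227, h_f = 29.7 m ≈ 30.7 m ✓

D ≈ 200 mm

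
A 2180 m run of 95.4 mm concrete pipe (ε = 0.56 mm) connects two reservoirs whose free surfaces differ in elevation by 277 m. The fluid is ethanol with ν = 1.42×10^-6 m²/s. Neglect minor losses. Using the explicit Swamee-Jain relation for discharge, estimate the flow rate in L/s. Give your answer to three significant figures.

Q ≈ 19.4 L/s

Swamee-Jain (Type II): Q = -0.965·√(gD⁵h_f/L)·ln[ε/(3.7D) + √(3.17ν²L/(gD³h_f))]
√(gD⁵h_f/L) = √(9.81·0.0954⁵·277/2180) = 0.003138
ε/(3.7D) = 0.00159; √(3.17ν²L/(gD³h_f)) = 7.69×10^-5
Q = -0.965·0.003138·ln(0.001663) = 0.01938 m³/s
Check: V = 2.71 m/s, Re = 1.82×10^5, f = 0.03255, h_f = 279 m ≈ 277 m ✓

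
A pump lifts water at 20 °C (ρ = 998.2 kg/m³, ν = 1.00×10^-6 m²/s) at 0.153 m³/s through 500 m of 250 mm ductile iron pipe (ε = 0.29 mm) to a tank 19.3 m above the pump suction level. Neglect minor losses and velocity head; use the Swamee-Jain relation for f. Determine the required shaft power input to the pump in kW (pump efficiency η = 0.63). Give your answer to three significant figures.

P_shaft ≈ 94.9 kW

V = 4Q/(πD²) = 3.117 m/s; Re = 7.79×10^5; ε/D = 0.00116; f = 0.02081
h_f = f(L/D)V²/2g = 20.61 m
Total head H = z + h_f = 19.3 + 20.61 = 39.91 m
P_hyd = ρgQH = 998.2·9.81·0.153·39.91 = 59.80 kW
P_shaft = P_hyd/η = 59.80/0.63 = 94.91 kW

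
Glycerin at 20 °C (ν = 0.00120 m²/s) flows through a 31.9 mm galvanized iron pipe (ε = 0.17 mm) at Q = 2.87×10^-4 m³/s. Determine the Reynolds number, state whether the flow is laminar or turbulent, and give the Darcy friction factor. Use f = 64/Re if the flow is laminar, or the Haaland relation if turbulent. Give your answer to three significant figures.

Re ≈ 9.55; laminar; f = 64/Re ≈ 6.70

V = 4Q/(πD²) = 0.3591 m/s
Re = VD/ν = 0.3591·0.0319/0.00120 = 9.55
Re < 2300 → laminar → f = 64/Re = 6.704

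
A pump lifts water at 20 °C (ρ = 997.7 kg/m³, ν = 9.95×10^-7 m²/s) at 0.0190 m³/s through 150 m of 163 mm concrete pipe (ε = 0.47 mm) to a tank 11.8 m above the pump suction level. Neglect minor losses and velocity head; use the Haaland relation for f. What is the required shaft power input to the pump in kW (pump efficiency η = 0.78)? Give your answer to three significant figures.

V = 4Q/(πD²) = 0.9105 m/s; Re = 1.49×10^5; ε/D = 0.00288; f = 0.02675
h_f = f(L/D)V²/2g = 1.040 m
Total head H = z + h_f = 11.8 + 1.040 = 12.84 m
P_hyd = ρgQH = 997.7·9.81·0.0190·12.84 = 2.388 kW
P_shaft = P_hyd/η = 2.388/0.78 = 3.061 kW

P_shaft ≈ 3.06 kW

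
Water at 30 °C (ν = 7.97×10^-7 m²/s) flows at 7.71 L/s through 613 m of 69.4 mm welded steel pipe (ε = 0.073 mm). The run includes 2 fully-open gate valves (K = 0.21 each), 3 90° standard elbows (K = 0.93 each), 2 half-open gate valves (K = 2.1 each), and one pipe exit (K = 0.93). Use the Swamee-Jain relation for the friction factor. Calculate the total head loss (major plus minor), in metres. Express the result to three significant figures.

V = 4Q/(πD²) = 2.038 m/s; V²/2g = 0.2117 m
Re = 1.77×10^5, ε/D = 0.00105 → f = 0.02155 (Swamee-Jain)
Major: h_f = f(L/D)·V²/2g = 0.02155·8833·0.2117 = 40.30 m
Minor: ΣK = 8.34; h_m = ΣK·V²/2g = 1.766 m
Total H_L = 40.30 + 1.766 = 42.07 m

H_L ≈ 42.1 m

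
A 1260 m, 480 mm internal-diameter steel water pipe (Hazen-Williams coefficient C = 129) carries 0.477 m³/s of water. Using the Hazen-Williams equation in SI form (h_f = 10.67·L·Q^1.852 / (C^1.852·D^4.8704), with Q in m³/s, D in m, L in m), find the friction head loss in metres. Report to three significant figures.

h_f ≈ 15.0 m

h_f = 10.67·1260·0.477^1.852 / (129^1.852·0.480^4.8704) = 15.03 m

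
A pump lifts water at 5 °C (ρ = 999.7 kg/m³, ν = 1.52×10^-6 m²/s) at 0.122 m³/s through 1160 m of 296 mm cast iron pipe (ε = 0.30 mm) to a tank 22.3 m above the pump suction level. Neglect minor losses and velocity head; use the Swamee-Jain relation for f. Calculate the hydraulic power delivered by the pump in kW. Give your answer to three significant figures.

V = 4Q/(πD²) = 1.773 m/s; Re = 3.45×10^5; ε/D = 0.00101; f = 0.02068
h_f = f(L/D)V²/2g = 12.98 m
Total head H = z + h_f = 22.3 + 12.98 = 35.28 m
P_hyd = ρgQH = 999.7·9.81·0.122·35.28 = 42.21 kW

P_hyd ≈ 42.2 kW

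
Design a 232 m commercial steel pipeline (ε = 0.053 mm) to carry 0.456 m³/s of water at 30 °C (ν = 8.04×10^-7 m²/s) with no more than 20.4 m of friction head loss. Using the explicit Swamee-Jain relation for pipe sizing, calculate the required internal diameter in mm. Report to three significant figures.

D ≈ 310 mm

Swamee-Jain (Type III): D = 0.66·[ε^1.25·(LQ²/(gh_f))^4.75 + ν·Q^9.4·(L/(gh_f))^5.2]^0.04
LQ²/(gh_f) = 0.2411; L/(gh_f) = 1.159
Term 1 = ε^1.25·(…)^4.75 = 5.25×10^-9; Term 2 = ν·Q^9.4·(…)^5.2 = 1.08×10^-9
D = 0.66·(5.25×10^-9 + 1.08×10^-9)^0.04 = 0.3102 m = 310 mm
Check: V = 6.03 m/s, Re = 2.33×10^6, f = 0.01387, h_f = 19.3 m ≈ 20.4 m ✓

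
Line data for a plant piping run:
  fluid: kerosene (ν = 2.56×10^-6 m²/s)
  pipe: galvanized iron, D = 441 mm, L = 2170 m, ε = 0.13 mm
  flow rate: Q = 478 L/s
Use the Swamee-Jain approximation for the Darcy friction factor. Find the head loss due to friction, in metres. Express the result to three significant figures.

V = 4Q/(πD²) = 4·0.478/(π·0.441²) = 3.129 m/s
Re = VD/ν = 3.129·0.441/2.56×10^-6 = 5.39×10^5 → turbulent
ε/D = 0.13/441 = 2.95×10^-4
Swamee-Jain: f = 0.01625
h_f = f(L/D)V²/(2g) = 0.01625·(2170/0.441)·3.129²/(2·9.81) = 39.91 m

h_f ≈ 39.9 m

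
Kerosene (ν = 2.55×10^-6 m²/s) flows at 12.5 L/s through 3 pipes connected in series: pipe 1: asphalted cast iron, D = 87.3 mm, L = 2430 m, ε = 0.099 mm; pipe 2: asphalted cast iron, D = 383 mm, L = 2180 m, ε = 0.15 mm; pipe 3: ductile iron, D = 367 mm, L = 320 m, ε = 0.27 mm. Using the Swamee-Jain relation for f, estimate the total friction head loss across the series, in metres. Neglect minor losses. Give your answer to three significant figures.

Pipe 1: V = 2.088 m/s, Re = 7.15×10^4, ε/D = 0.00113, f = 0.02355, h_1 = f(L/D)V²/2g = 145.7 m
Pipe 2: V = 0.1085 m/s, Re = 1.63×10^4, ε/D = 3.92×10^-4, f = 0.02806, h_2 = f(L/D)V²/2g = 0.09581 m
Pipe 3: V = 0.1182 m/s, Re = 1.70×10^4, ε/D = 7.36×10^-4, f = 0.02851, h_3 = f(L/D)V²/2g = 0.01769 m
Series → Q common, losses add: H = Σh = 145.8 m

H ≈ 146 m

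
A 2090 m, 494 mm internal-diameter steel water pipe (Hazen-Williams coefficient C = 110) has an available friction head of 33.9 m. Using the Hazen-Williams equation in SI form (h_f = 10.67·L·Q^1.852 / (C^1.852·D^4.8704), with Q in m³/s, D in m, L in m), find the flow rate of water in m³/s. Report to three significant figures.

Q ≈ 0.518 m³/s

Rearranging: Q = [h_f·C^1.852·D^4.8704 / (10.67·L)]^(1/1.852)
Q = [33.9·110^1.852·0.494^4.8704 / (10.67·2090)]^0.540 = 0.5180 m³/s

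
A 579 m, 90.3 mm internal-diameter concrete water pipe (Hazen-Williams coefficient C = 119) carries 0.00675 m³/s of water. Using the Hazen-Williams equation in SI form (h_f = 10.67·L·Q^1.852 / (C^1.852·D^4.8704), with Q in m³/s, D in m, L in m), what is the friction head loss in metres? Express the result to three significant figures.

h_f = 10.67·579·0.00675^1.852 / (119^1.852·0.0903^4.8704) = 10.30 m

h_f ≈ 10.3 m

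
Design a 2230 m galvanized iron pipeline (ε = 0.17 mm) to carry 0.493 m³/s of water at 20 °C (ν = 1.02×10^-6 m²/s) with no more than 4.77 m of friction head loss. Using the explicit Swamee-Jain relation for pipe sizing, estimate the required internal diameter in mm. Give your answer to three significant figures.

Swamee-Jain (Type III): D = 0.66·[ε^1.25·(LQ²/(gh_f))^4.75 + ν·Q^9.4·(L/(gh_f))^5.2]^0.04
LQ²/(gh_f) = 11.58; L/(gh_f) = 47.66
Term 1 = ε^1.25·(…)^4.75 = 2.19; Term 2 = ν·Q^9.4·(…)^5.2 = 0.704
D = 0.66·(2.19 + 0.704)^0.04 = 0.6887 m = 689 mm
Check: V = 1.32 m/s, Re = 8.94×10^5, f = 0.01535, h_f = 4.44 m ≈ 4.77 m ✓

D ≈ 689 mm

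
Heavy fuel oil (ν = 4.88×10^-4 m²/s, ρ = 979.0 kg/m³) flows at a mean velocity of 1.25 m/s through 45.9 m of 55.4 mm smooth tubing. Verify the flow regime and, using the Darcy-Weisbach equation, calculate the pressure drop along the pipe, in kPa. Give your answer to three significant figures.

Δp ≈ 286 kPa

Re = VD/ν = 1.25·0.05540/4.88×10^-4 = 142 → laminar (Re < 2300)
f = 64/Re = 0.4510
h_f = f(L/D)V²/(2g) = 0.4510·(45.9/0.05540)·1.25²/(2·9.81) = 29.76 m
Δp = ρg·h_f = 979.0·9.81·29.76 = 285.8 kPa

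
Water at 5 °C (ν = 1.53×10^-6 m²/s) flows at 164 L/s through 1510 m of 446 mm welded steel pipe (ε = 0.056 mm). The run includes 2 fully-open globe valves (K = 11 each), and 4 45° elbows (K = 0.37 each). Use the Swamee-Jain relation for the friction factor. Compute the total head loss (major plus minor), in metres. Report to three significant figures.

V = 4Q/(πD²) = 1.050 m/s; V²/2g = 0.05617 m
Re = 3.06×10^5, ε/D = 1.26×10^-4 → f = 0.01563 (Swamee-Jain)
Major: h_f = f(L/D)·V²/2g = 0.01563·3386·0.05617 = 2.973 m
Minor: ΣK = 23.5; h_m = ΣK·V²/2g = 1.319 m
Total H_L = 2.973 + 1.319 = 4.292 m

H_L ≈ 4.29 m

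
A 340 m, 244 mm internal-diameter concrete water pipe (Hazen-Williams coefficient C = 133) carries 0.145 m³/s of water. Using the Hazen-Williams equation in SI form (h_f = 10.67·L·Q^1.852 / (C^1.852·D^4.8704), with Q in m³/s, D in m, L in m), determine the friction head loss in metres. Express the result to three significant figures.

h_f = 10.67·340·0.145^1.852 / (133^1.852·0.244^4.8704) = 11.40 m

h_f ≈ 11.4 m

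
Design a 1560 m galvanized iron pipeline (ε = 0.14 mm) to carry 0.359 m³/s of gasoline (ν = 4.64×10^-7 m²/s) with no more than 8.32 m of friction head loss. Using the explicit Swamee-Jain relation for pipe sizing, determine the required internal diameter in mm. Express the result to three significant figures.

Swamee-Jain (Type III): D = 0.66·[ε^1.25·(LQ²/(gh_f))^4.75 + ν·Q^9.4·(L/(gh_f))^5.2]^0.04
LQ²/(gh_f) = 2.463; L/(gh_f) = 19.11
Term 1 = ε^1.25·(…)^4.75 = 0.00110; Term 2 = ν·Q^9.4·(…)^5.2 = 1.40×10^-4
D = 0.66·(0.00110 + 1.40×10^-4)^0.04 = 0.5050 m = 505 mm
Check: V = 1.79 m/s, Re = 1.95×10^6, f = 0.01518, h_f = 7.68 m ≈ 8.32 m ✓

D ≈ 505 mm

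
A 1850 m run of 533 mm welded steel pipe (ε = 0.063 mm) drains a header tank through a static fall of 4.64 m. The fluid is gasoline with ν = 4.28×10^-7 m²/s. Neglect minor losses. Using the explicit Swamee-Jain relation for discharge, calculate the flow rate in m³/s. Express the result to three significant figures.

Q ≈ 0.315 m³/s

Swamee-Jain (Type II): Q = -0.965·√(gD⁵h_f/L)·ln[ε/(3.7D) + √(3.17ν²L/(gD³h_f))]
√(gD⁵h_f/L) = √(9.81·0.533⁵·4.64/1850) = 0.03253
ε/(3.7D) = 3.19×10^-5; √(3.17ν²L/(gD³h_f)) = 1.25×10^-5
Q = -0.965·0.03253·ln(4.443×10^-5) = 0.3146 m³/s
Check: V = 1.41 m/s, Re = 1.76×10^6, f = 0.01327, h_f = 4.67 m ≈ 4.64 m ✓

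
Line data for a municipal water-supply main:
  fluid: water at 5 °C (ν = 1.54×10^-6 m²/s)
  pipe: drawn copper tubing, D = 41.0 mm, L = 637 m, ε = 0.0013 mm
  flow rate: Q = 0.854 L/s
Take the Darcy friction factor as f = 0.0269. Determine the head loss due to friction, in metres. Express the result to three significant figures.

V = 4Q/(πD²) = 4·8.54×10^-4/(π·0.0410²) = 0.6468 m/s
h_f = f(L/D)V²/(2g) = 0.02690·(637/0.0410)·0.6468²/(2·9.81) = 8.913 m

h_f ≈ 8.91 m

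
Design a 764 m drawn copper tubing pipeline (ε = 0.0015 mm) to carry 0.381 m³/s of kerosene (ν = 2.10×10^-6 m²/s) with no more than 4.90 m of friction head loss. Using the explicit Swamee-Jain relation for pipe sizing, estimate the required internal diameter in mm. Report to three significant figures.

Swamee-Jain (Type III): D = 0.66·[ε^1.25·(LQ²/(gh_f))^4.75 + ν·Q^9.4·(L/(gh_f))^5.2]^0.04
LQ²/(gh_f) = 2.307; L/(gh_f) = 15.89
Term 1 = ε^1.25·(…)^4.75 = 2.78×10^-6; Term 2 = ν·Q^9.4·(…)^5.2 = 4.26×10^-4
D = 0.66·(2.78×10^-6 + 4.26×10^-4)^0.04 = 0.4840 m = 484 mm
Check: V = 2.07 m/s, Re = 4.77×10^5, f = 0.01325, h_f = 4.57 m ≈ 4.90 m ✓

D ≈ 484 mm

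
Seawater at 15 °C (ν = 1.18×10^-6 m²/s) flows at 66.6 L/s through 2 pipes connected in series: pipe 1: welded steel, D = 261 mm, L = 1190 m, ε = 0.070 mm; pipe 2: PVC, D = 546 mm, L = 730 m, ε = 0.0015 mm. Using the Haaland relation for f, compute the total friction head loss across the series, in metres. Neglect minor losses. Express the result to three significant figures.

Pipe 1: V = 1.245 m/s, Re = 2.75×10^5, ε/D = 2.68×10^-4, f = 0.01672, h_1 = f(L/D)V²/2g = 6.019 m
Pipe 2: V = 0.2844 m/s, Re = 1.32×10^5, ε/D = 2.75×10^-6, f = 0.01686, h_2 = f(L/D)V²/2g = 0.09293 m
Series → Q common, losses add: H = Σh = 6.112 m

H ≈ 6.11 m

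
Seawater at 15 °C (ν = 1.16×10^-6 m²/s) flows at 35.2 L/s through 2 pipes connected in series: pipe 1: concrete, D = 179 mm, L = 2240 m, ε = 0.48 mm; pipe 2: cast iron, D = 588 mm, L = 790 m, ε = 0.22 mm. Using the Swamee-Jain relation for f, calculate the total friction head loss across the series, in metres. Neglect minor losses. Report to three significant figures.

Pipe 1: V = 1.399 m/s, Re = 2.16×10^5, ε/D = 0.00268, f = 0.02621, h_1 = f(L/D)V²/2g = 32.71 m
Pipe 2: V = 0.1296 m/s, Re = 6.57×10^4, ε/D = 3.74×10^-4, f = 0.02117, h_2 = f(L/D)V²/2g = 0.02436 m
Series → Q common, losses add: H = Σh = 32.73 m

H ≈ 32.7 m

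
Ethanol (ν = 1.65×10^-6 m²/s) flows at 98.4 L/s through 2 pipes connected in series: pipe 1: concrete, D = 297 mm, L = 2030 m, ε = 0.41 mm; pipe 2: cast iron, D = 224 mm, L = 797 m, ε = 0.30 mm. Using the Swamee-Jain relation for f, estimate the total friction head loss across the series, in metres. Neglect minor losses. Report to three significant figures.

H ≈ 40.5 m

Pipe 1: V = 1.420 m/s, Re = 2.56×10^5, ε/D = 0.00138, f = 0.02233, h_1 = f(L/D)V²/2g = 15.70 m
Pipe 2: V = 2.497 m/s, Re = 3.39×10^5, ε/D = 0.00134, f = 0.02196, h_2 = f(L/D)V²/2g = 24.83 m
Series → Q common, losses add: H = Σh = 40.52 m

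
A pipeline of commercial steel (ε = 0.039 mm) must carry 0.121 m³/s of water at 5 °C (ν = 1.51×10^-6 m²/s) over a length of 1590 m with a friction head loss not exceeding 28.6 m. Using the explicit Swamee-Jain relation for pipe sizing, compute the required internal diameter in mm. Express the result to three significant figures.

D ≈ 256 mm

Swamee-Jain (Type III): D = 0.66·[ε^1.25·(LQ²/(gh_f))^4.75 + ν·Q^9.4·(L/(gh_f))^5.2]^0.04
LQ²/(gh_f) = 0.08297; L/(gh_f) = 5.667
Term 1 = ε^1.25·(…)^4.75 = 2.26×10^-11; Term 2 = ν·Q^9.4·(…)^5.2 = 2.98×10^-11
D = 0.66·(2.26×10^-11 + 2.98×10^-11)^0.04 = 0.2560 m = 256 mm
Check: V = 2.35 m/s, Re = 3.98×10^5, f = 0.01540, h_f = 26.9 m ≈ 28.6 m ✓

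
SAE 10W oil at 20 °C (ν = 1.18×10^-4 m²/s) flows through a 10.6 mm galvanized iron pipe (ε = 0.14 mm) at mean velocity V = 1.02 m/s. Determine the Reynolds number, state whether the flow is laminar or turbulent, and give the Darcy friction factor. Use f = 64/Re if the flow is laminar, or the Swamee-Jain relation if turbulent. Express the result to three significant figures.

Re ≈ 91.6; laminar; f = 64/Re ≈ 0.698

Re = VD/ν = 1.020·0.0106/1.18×10^-4 = 91.6
Re < 2300 → laminar → f = 64/Re = 0.6985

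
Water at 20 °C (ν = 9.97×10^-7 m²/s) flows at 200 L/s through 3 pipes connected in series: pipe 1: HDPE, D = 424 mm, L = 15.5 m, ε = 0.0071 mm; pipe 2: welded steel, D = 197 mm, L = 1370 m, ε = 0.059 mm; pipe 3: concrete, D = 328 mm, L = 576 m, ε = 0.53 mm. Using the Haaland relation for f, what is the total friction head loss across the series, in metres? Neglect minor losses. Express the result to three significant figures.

Pipe 1: V = 1.416 m/s, Re = 6.02×10^5, ε/D = 1.67×10^-5, f = 0.01286, h_1 = f(L/D)V²/2g = 0.04808 m
Pipe 2: V = 6.562 m/s, Re = 1.30×10^6, ε/D = 2.99×10^-4, f = 0.01546, h_2 = f(L/D)V²/2g = 235.9 m
Pipe 3: V = 2.367 m/s, Re = 7.79×10^5, ε/D = 0.00162, f = 0.02243, h_3 = f(L/D)V²/2g = 11.25 m
Series → Q common, losses add: H = Σh = 247.2 m

H ≈ 247 m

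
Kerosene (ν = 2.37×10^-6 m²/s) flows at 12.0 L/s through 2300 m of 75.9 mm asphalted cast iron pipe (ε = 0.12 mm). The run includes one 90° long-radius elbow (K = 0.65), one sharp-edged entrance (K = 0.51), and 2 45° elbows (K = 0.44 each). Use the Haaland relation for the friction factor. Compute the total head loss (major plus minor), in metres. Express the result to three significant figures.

V = 4Q/(πD²) = 2.652 m/s; V²/2g = 0.3585 m
Re = 8.49×10^4, ε/D = 0.00158 → f = 0.02409 (Haaland)
Major: h_f = f(L/D)·V²/2g = 0.02409·30303·0.3585 = 261.7 m
Minor: ΣK = 2.04; h_m = ΣK·V²/2g = 0.7314 m
Total H_L = 261.7 + 0.7314 = 262.4 m

H_L ≈ 262 m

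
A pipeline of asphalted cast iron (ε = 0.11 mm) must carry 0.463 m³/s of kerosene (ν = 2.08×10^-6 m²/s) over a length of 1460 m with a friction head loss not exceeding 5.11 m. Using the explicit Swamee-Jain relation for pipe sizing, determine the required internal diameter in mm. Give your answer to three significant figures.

Swamee-Jain (Type III): D = 0.66·[ε^1.25·(LQ²/(gh_f))^4.75 + ν·Q^9.4·(L/(gh_f))^5.2]^0.04
LQ²/(gh_f) = 6.243; L/(gh_f) = 29.12
Term 1 = ε^1.25·(…)^4.75 = 0.0676; Term 2 = ν·Q^9.4·(…)^5.2 = 0.0615
D = 0.66·(0.0676 + 0.0615)^0.04 = 0.6081 m = 608 mm
Check: V = 1.59 m/s, Re = 4.66×10^5, f = 0.01543, h_f = 4.80 m ≈ 5.11 m ✓

D ≈ 608 mm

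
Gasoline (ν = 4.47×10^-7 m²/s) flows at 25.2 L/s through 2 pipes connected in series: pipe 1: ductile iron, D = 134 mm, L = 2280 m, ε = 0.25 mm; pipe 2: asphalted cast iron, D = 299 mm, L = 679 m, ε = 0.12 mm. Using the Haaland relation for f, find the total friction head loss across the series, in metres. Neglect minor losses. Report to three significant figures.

Pipe 1: V = 1.787 m/s, Re = 5.36×10^5, ε/D = 0.00187, f = 0.02336, h_1 = f(L/D)V²/2g = 64.67 m
Pipe 2: V = 0.3589 m/s, Re = 2.40×10^5, ε/D = 4.01×10^-4, f = 0.01780, h_2 = f(L/D)V²/2g = 0.2653 m
Series → Q common, losses add: H = Σh = 64.94 m

H ≈ 64.9 m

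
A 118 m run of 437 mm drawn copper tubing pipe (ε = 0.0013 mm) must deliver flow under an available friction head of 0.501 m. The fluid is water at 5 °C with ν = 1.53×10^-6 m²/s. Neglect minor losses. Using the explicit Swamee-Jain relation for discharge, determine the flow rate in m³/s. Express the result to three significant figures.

Swamee-Jain (Type II): Q = -0.965·√(gD⁵h_f/L)·ln[ε/(3.7D) + √(3.17ν²L/(gD³h_f))]
√(gD⁵h_f/L) = √(9.81·0.437⁵·0.501/118) = 0.02576
ε/(3.7D) = 8.04×10^-7; √(3.17ν²L/(gD³h_f)) = 4.62×10^-5
Q = -0.965·0.02576·ln(4.701×10^-5) = 0.2478 m³/s
Check: V = 1.65 m/s, Re = 4.72×10^5, f = 0.01327, h_f = 0.498 m ≈ 0.501 m ✓

Q ≈ 0.248 m³/s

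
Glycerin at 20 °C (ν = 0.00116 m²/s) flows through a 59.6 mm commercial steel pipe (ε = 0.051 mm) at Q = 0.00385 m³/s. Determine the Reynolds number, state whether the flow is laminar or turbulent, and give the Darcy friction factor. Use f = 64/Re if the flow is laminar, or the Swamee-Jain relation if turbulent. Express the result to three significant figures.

Re ≈ 70.9; laminar; f = 64/Re ≈ 0.903

V = 4Q/(πD²) = 1.380 m/s
Re = VD/ν = 1.380·0.0596/0.00116 = 70.9
Re < 2300 → laminar → f = 64/Re = 0.9026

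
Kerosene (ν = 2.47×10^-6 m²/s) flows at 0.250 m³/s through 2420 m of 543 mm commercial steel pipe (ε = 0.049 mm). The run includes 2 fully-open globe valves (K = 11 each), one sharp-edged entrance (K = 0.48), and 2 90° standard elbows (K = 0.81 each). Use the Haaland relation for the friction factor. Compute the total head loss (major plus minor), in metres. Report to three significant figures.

H_L ≈ 5.58 m

V = 4Q/(πD²) = 1.080 m/s; V²/2g = 0.05940 m
Re = 2.37×10^5, ε/D = 9.02×10^-5 → f = 0.01569 (Haaland)
Major: h_f = f(L/D)·V²/2g = 0.01569·4457·0.05940 = 4.153 m
Minor: ΣK = 24.1; h_m = ΣK·V²/2g = 1.432 m
Total H_L = 4.153 + 1.432 = 5.584 m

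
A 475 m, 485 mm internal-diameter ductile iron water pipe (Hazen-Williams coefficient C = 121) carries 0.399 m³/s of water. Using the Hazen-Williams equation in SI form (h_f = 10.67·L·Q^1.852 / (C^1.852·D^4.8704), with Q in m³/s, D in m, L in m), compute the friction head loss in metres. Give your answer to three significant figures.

h_f ≈ 4.36 m

h_f = 10.67·475·0.399^1.852 / (121^1.852·0.485^4.8704) = 4.356 m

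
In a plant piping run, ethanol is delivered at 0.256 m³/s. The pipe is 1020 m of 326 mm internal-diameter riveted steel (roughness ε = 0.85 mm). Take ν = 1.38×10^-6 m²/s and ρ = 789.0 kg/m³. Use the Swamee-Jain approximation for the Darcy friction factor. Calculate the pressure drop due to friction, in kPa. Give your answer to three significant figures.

V = 4Q/(πD²) = 4·0.256/(π·0.326²) = 3.067 m/s
Re = VD/ν = 3.067·0.326/1.38×10^-6 = 7.25×10^5 → turbulent
ε/D = 0.85/326 = 0.00261
Swamee-Jain: f = 0.02546
h_f = f(L/D)V²/(2g) = 0.02546·(1020/0.326)·3.067²/(2·9.81) = 38.19 m
Δp = ρg·h_f = 789.0·9.81·38.19 = 295.6 kPa

Δp ≈ 296 kPa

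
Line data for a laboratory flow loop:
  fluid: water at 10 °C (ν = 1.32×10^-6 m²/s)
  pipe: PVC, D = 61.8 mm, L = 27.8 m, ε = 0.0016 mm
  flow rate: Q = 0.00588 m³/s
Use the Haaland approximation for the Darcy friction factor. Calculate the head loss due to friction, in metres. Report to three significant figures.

V = 4Q/(πD²) = 4·0.00588/(π·0.0618²) = 1.960 m/s
Re = VD/ν = 1.960·0.0618/1.32×10^-6 = 9.18×10^4 → turbulent
ε/D = 0.0016/61.8 = 2.59×10^-5
Haaland: f = 0.01824
h_f = f(L/D)V²/(2g) = 0.01824·(27.8/0.0618)·1.960²/(2·9.81) = 1.607 m

h_f ≈ 1.61 m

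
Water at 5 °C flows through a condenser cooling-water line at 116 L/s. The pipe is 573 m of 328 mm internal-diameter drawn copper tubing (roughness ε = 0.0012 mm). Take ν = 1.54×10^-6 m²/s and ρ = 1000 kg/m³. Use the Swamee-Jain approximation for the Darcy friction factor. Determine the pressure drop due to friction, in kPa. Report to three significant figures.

V = 4Q/(πD²) = 4·0.116/(π·0.328²) = 1.373 m/s
Re = VD/ν = 1.373·0.328/1.54×10^-6 = 2.92×10^5 → turbulent
ε/D = 0.0012/328 = 3.66×10^-6
Swamee-Jain: f = 0.01449
h_f = f(L/D)V²/(2g) = 0.01449·(573/0.328)·1.373²/(2·9.81) = 2.431 m
Δp = ρg·h_f = 1000·9.81·2.431 = 23.85 kPa

Δp ≈ 23.8 kPa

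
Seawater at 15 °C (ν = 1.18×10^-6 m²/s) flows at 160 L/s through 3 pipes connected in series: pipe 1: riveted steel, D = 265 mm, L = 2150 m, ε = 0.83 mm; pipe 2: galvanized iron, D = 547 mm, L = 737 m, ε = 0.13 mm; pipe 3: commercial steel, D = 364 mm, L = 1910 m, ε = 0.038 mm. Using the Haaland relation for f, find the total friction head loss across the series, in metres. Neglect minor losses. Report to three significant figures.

H ≈ 103 m

Pipe 1: V = 2.901 m/s, Re = 6.51×10^5, ε/D = 0.00313, f = 0.02672, h_1 = f(L/D)V²/2g = 92.98 m
Pipe 2: V = 0.6809 m/s, Re = 3.16×10^5, ε/D = 2.38×10^-4, f = 0.01627, h_2 = f(L/D)V²/2g = 0.5179 m
Pipe 3: V = 1.538 m/s, Re = 4.74×10^5, ε/D = 1.04×10^-4, f = 0.01440, h_3 = f(L/D)V²/2g = 9.104 m
Series → Q common, losses add: H = Σh = 102.6 m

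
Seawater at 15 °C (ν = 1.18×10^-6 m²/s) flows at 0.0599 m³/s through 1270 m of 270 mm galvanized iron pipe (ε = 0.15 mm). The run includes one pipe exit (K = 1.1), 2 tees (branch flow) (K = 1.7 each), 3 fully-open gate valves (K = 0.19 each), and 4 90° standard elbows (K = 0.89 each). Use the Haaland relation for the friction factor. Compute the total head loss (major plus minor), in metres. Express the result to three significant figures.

H_L ≈ 5.38 m

V = 4Q/(πD²) = 1.046 m/s; V²/2g = 0.05579 m
Re = 2.39×10^5, ε/D = 5.56×10^-4 → f = 0.01867 (Haaland)
Major: h_f = f(L/D)·V²/2g = 0.01867·4704·0.05579 = 4.898 m
Minor: ΣK = 8.63; h_m = ΣK·V²/2g = 0.4814 m
Total H_L = 4.898 + 0.4814 = 5.379 m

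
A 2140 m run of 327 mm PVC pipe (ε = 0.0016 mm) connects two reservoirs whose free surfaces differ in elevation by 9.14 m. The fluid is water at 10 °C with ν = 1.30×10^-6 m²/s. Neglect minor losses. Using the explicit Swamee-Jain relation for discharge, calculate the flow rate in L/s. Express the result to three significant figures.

Swamee-Jain (Type II): Q = -0.965·√(gD⁵h_f/L)·ln[ε/(3.7D) + √(3.17ν²L/(gD³h_f))]
√(gD⁵h_f/L) = √(9.81·0.327⁵·9.14/2140) = 0.01252
ε/(3.7D) = 1.32×10^-6; √(3.17ν²L/(gD³h_f)) = 6.05×10^-5
Q = -0.965·0.01252·ln(6.179×10^-5) = 0.1171 m³/s
Check: V = 1.39 m/s, Re = 3.51×10^5, f = 0.01403, h_f = 9.09 m ≈ 9.14 m ✓

Q ≈ 117 L/s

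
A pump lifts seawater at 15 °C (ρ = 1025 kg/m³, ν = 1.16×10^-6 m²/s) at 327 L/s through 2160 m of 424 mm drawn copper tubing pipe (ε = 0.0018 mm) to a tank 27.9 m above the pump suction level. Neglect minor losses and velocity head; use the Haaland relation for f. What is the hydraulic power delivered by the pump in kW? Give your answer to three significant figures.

V = 4Q/(πD²) = 2.316 m/s; Re = 8.47×10^5; ε/D = 4.25×10^-6; f = 0.01198
h_f = f(L/D)V²/2g = 16.69 m
Total head H = z + h_f = 27.9 + 16.69 = 44.59 m
P_hyd = ρgQH = 1025·9.81·0.327·44.59 = 146.6 kW

P_hyd ≈ 147 kW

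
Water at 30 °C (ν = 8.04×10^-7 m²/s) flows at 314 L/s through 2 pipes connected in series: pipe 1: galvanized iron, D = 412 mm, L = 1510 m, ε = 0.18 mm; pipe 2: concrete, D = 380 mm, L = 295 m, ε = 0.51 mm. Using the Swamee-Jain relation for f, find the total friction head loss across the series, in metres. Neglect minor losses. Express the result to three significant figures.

Pipe 1: V = 2.355 m/s, Re = 1.21×10^6, ε/D = 4.37×10^-4, f = 0.01676, h_1 = f(L/D)V²/2g = 17.37 m
Pipe 2: V = 2.769 m/s, Re = 1.31×10^6, ε/D = 0.00134, f = 0.02138, h_2 = f(L/D)V²/2g = 6.485 m
Series → Q common, losses add: H = Σh = 23.85 m

H ≈ 23.9 m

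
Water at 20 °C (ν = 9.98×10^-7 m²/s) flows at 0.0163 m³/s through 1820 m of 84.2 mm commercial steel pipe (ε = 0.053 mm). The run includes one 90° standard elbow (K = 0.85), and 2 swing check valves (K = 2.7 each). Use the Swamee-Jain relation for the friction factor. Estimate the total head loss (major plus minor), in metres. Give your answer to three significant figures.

H_L ≈ 185 m

V = 4Q/(πD²) = 2.927 m/s; V²/2g = 0.4368 m
Re = 2.47×10^5, ε/D = 6.29×10^-4 → f = 0.01928 (Swamee-Jain)
Major: h_f = f(L/D)·V²/2g = 0.01928·21615·0.4368 = 182.0 m
Minor: ΣK = 6.25; h_m = ΣK·V²/2g = 2.730 m
Total H_L = 182.0 + 2.730 = 184.7 m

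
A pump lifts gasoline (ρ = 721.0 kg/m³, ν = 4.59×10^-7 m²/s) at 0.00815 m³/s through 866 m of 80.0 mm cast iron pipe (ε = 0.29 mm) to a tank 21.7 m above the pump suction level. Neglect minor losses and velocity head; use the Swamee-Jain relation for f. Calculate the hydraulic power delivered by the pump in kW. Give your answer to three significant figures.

V = 4Q/(πD²) = 1.621 m/s; Re = 2.83×10^5; ε/D = 0.00362; f = 0.02818
h_f = f(L/D)V²/2g = 40.88 m
Total head H = z + h_f = 21.7 + 40.88 = 62.58 m
P_hyd = ρgQH = 721.0·9.81·0.00815·62.58 = 3.607 kW

P_hyd ≈ 3.61 kW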